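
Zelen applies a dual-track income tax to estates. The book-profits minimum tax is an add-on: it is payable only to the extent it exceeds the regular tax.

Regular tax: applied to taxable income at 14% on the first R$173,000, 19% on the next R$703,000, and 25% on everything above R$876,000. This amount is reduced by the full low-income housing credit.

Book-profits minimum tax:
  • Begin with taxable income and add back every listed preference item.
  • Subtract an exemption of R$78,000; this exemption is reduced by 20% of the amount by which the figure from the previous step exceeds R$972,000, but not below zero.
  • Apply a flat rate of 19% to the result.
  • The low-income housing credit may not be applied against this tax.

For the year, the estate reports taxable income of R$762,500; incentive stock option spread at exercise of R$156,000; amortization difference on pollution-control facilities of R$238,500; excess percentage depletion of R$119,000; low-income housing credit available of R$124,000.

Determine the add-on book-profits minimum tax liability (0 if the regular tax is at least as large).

Book-profits minimum tax:
  Adjusted income: R$762,500 + R$156,000 + R$238,500 + R$119,000 = R$1,276,000
  Exemption: R$78,000 − 20% × (R$1,276,000 − R$972,000) = R$78,000 − R$60,800 = R$17,200
  Base: R$1,276,000 − R$17,200 = R$1,258,800
  R$1,258,800 × 19% = R$239,172

Regular tax:
  R$173,000 × 14% = R$24,220
  R$589,500 × 19% = R$112,005
  → R$136,225
  Less low-income housing credit R$124,000 → R$12,225

Excess of book-profits minimum tax over regular tax: R$239,172 − R$12,225 = R$226,947.

R$226,947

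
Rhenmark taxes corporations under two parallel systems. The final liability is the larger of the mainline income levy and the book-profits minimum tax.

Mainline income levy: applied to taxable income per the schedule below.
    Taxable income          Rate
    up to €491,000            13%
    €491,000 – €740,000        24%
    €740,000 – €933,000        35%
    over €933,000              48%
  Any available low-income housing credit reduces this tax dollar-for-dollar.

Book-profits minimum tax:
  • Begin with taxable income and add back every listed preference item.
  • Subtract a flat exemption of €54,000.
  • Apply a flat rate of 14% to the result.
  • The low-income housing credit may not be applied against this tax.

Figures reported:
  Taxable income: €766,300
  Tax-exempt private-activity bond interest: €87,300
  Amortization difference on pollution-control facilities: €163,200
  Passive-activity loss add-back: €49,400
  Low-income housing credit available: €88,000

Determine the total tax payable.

Mainline income levy:
  €491,000 × 13% = €63,830
  €249,000 × 24% = €59,760
  €26,300 × 35% = €9,205
  → €132,795
  Less low-income housing credit €88,000 → €44,795

Book-profits minimum tax:
  Adjusted income: €766,300 + €87,300 + €163,200 + €49,400 = €1,066,200
  Less exemption €54,000 → base €1,012,200
  €1,012,200 × 14% = €141,708

€141,708 > €44,795, so the book-profits minimum tax is the binding amount.

€141,708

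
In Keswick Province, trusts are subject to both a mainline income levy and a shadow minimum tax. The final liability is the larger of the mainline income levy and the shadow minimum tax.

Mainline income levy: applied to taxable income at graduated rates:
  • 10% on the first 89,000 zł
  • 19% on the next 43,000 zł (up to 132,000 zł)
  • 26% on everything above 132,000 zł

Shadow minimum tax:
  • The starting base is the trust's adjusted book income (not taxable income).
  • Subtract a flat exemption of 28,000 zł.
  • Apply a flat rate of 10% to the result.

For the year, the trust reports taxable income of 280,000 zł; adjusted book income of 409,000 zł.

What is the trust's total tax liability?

Shadow minimum tax:
  Base (adjusted book income): 409,000 zł
  Less exemption 28,000 zł → base 381,000 zł
  381,000 zł × 10% = 38,100 zł

Mainline income levy:
  89,000 zł × 10% = 8,900 zł
  43,000 zł × 19% = 8,170 zł
  148,000 zł × 26% = 38,480 zł
  → 55,550 zł

55,550 zł > 38,100 zł, so the mainline income levy governs.

55,550 zł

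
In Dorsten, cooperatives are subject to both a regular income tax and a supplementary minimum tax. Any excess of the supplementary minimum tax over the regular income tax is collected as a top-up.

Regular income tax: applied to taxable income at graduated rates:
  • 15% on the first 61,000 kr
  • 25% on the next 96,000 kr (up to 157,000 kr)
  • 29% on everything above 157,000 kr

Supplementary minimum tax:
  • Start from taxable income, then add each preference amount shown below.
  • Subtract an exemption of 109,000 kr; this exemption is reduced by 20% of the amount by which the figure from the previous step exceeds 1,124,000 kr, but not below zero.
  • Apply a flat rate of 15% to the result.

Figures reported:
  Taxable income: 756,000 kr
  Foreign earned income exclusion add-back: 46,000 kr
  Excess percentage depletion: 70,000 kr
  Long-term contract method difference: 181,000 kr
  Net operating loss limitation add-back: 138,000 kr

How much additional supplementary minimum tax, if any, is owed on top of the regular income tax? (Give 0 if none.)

Regular income tax:
  61,000 kr × 15% = 9,150 kr
  96,000 kr × 25% = 24,000 kr
  599,000 kr × 29% = 173,710 kr
  → 206,860 kr

Supplementary minimum tax:
  Adjusted income: 756,000 kr + 46,000 kr + 70,000 kr + 181,000 kr + 138,000 kr = 1,191,000 kr
  Exemption: 109,000 kr − 20% × (1,191,000 kr − 1,124,000 kr) = 109,000 kr − 13,400 kr = 95,600 kr
  Base: 1,191,000 kr − 95,600 kr = 1,095,400 kr
  1,095,400 kr × 15% = 164,310 kr

164,310 kr ≤ 206,860 kr, so no add-on is due.

0 kr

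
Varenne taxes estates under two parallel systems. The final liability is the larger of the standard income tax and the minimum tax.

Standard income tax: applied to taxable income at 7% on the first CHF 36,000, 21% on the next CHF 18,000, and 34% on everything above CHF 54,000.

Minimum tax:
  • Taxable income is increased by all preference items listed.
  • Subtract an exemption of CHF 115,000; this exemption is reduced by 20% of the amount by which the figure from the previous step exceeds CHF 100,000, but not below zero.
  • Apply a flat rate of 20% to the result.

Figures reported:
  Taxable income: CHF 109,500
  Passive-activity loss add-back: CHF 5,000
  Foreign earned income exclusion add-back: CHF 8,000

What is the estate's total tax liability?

Minimum tax:
  Adjusted income: CHF 109,500 + CHF 5,000 + CHF 8,000 = CHF 122,500
  Exemption: CHF 115,000 − 20% × (CHF 122,500 − CHF 100,000) = CHF 115,000 − CHF 4,500 = CHF 110,500
  Base: CHF 122,500 − CHF 110,500 = CHF 12,000
  CHF 12,000 × 20% = CHF 2,400

Standard income tax:
  CHF 36,000 × 7% = CHF 2,520
  CHF 18,000 × 21% = CHF 3,780
  CHF 55,500 × 34% = CHF 18,870
  → CHF 25,170

CHF 25,170 > CHF 2,400, so the standard income tax governs.

CHF 25,170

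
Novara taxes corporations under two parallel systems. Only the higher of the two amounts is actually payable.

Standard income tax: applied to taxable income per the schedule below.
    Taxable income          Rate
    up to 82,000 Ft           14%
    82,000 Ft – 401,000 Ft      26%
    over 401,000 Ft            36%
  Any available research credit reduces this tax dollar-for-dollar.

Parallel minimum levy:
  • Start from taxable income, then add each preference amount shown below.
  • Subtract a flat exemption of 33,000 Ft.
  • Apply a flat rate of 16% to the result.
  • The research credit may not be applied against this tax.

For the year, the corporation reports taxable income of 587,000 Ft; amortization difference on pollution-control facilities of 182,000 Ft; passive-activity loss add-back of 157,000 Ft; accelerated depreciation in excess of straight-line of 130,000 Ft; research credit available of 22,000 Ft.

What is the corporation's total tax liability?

163,680 Ft

Standard income tax:
  82,000 Ft × 14% = 11,480 Ft
  319,000 Ft × 26% = 82,940 Ft
  186,000 Ft × 36% = 66,960 Ft
  → 161,380 Ft
  Less research credit 22,000 Ft → 139,380 Ft

Parallel minimum levy:
  Adjusted income: 587,000 Ft + 182,000 Ft + 157,000 Ft + 130,000 Ft = 1,056,000 Ft
  Less exemption 33,000 Ft → base 1,023,000 Ft
  1,023,000 Ft × 16% = 163,680 Ft

163,680 Ft > 139,380 Ft, so the parallel minimum levy is the binding amount.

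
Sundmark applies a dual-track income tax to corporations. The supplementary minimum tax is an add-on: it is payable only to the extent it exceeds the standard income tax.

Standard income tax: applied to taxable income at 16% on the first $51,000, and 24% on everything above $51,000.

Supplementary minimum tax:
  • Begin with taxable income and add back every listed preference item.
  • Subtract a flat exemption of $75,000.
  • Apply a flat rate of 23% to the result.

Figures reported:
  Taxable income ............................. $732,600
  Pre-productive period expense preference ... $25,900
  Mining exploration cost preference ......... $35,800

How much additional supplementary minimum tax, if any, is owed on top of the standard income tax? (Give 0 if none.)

Standard income tax:
  $51,000 × 16% = $8,160
  $681,600 × 24% = $163,584
  → $171,744

Supplementary minimum tax:
  Adjusted income: $732,600 + $25,900 + $35,800 = $794,300
  Less exemption $75,000 → base $719,300
  $719,300 × 23% = $165,439

$165,439 ≤ $171,744, so no add-on is due.

$0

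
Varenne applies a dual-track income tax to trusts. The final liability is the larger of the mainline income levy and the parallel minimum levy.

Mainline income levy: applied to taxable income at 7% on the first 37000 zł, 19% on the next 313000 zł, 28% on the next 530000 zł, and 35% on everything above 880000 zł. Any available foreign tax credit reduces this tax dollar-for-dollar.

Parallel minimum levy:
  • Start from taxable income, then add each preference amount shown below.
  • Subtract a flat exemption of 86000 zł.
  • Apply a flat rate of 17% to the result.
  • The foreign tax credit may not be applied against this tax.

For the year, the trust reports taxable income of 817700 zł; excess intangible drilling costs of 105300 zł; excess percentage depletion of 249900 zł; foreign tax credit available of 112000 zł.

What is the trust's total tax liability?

Mainline income levy:
  37000 zł × 7% = 2590 zł
  313000 zł × 19% = 59470 zł
  467700 zł × 28% = 130956 zł
  → 193016 zł
  Less foreign tax credit 112000 zł → 81016 zł

Parallel minimum levy:
  Adjusted income: 817700 zł + 105300 zł + 249900 zł = 1172900 zł
  Less exemption 86000 zł → base 1086900 zł
  1086900 zł × 17% = 184773 zł

184773 zł > 81016 zł, so the parallel minimum levy is the binding amount.

184773 zł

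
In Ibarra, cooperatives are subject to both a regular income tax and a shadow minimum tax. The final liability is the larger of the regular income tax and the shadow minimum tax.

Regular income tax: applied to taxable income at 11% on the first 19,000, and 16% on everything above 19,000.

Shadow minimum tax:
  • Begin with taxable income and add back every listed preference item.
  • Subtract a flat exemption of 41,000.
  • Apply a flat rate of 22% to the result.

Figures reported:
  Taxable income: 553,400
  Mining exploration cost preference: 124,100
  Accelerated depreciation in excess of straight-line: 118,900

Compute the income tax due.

166,188

Regular income tax:
  19,000 × 11% = 2,090
  534,400 × 16% = 85,504
  → 87,594

Shadow minimum tax:
  Adjusted income: 553,400 + 124,100 + 118,900 = 796,400
  Less exemption 41,000 → base 755,400
  755,400 × 22% = 166,188

166,188 > 87,594, so the shadow minimum tax is the binding amount.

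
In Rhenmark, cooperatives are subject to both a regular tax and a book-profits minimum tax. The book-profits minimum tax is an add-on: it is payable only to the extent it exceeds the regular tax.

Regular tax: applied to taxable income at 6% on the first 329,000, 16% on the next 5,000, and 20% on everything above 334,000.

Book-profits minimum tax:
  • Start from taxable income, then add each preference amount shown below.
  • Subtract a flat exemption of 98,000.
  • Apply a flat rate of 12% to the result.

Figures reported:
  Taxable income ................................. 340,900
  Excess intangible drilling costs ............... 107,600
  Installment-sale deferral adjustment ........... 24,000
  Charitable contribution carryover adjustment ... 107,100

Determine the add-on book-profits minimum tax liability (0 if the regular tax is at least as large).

Book-profits minimum tax:
  Adjusted income: 340,900 + 107,600 + 24,000 + 107,100 = 579,600
  Less exemption 98,000 → base 481,600
  481,600 × 12% = 57,792

Regular tax:
  329,000 × 6% = 19,740
  5,000 × 16% = 800
  6,900 × 20% = 1,380
  → 21,920

Excess of book-profits minimum tax over regular tax: 57,792 − 21,920 = 35,872.

35,872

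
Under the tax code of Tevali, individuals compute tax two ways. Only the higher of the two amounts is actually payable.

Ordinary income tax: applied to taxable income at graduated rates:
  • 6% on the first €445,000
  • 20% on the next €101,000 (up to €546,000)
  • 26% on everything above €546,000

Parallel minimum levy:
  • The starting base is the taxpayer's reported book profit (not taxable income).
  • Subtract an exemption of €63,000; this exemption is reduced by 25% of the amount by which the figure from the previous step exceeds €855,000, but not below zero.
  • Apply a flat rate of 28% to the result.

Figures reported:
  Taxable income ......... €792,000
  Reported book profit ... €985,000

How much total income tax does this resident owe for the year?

€267,260

Ordinary income tax:
  €445,000 × 6% = €26,700
  €101,000 × 20% = €20,200
  €246,000 × 26% = €63,960
  → €110,860

Parallel minimum levy:
  Base (reported book profit): €985,000
  Exemption: €63,000 − 25% × (€985,000 − €855,000) = €63,000 − €32,500 = €30,500
  Base: €985,000 − €30,500 = €954,500
  €954,500 × 28% = €267,260

€267,260 > €110,860, so the parallel minimum levy is the binding amount.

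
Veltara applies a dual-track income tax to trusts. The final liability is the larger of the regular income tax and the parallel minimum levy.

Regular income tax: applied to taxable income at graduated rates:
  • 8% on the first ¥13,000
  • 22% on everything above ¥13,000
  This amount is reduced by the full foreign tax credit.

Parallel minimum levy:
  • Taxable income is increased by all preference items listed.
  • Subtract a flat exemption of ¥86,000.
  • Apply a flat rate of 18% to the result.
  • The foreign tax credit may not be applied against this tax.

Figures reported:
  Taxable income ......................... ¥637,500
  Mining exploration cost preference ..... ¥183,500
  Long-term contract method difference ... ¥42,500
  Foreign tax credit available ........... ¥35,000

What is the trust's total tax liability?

Regular income tax:
  ¥13,000 × 8% = ¥1,040
  ¥624,500 × 22% = ¥137,390
  → ¥138,430
  Less foreign tax credit ¥35,000 → ¥103,430

Parallel minimum levy:
  Adjusted income: ¥637,500 + ¥183,500 + ¥42,500 = ¥863,500
  Less exemption ¥86,000 → base ¥777,500
  ¥777,500 × 18% = ¥139,950

¥139,950 > ¥103,430, so the parallel minimum levy is the binding amount.

¥139,950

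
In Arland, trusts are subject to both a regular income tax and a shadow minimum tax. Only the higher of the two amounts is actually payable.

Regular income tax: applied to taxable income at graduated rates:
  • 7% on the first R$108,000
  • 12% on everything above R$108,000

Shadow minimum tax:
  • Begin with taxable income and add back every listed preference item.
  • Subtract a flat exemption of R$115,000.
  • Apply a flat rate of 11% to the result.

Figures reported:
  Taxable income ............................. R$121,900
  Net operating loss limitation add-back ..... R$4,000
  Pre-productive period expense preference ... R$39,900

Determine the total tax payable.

Regular income tax:
  R$108,000 × 7% = R$7,560
  R$13,900 × 12% = R$1,668
  → R$9,228

Shadow minimum tax:
  Adjusted income: R$121,900 + R$4,000 + R$39,900 = R$165,800
  Less exemption R$115,000 → base R$50,800
  R$50,800 × 11% = R$5,588

R$9,228 > R$5,588, so the regular income tax governs.

R$9,228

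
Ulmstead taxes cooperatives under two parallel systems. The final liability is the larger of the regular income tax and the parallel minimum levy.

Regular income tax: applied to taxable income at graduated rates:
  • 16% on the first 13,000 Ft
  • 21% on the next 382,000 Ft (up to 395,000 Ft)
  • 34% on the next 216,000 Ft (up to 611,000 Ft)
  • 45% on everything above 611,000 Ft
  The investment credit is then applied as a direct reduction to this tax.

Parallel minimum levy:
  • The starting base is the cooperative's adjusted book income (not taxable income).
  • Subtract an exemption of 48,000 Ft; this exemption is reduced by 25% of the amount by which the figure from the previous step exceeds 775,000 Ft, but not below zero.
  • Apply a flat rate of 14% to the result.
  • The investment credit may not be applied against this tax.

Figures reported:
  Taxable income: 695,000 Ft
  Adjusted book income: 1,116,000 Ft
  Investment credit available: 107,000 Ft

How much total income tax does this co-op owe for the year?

Regular income tax:
  13,000 Ft × 16% = 2,080 Ft
  382,000 Ft × 21% = 80,220 Ft
  216,000 Ft × 34% = 73,440 Ft
  84,000 Ft × 45% = 37,800 Ft
  → 193,540 Ft
  Less investment credit 107,000 Ft → 86,540 Ft

Parallel minimum levy:
  Base (adjusted book income): 1,116,000 Ft
  Exemption: 25% × (1,116,000 Ft − 775,000 Ft) = 85,250 Ft ≥ 48,000 Ft, so the exemption is fully phased out
  Base: 1,116,000 Ft − 0 Ft = 1,116,000 Ft
  1,116,000 Ft × 14% = 156,240 Ft

156,240 Ft > 86,540 Ft, so the parallel minimum levy is the binding amount.

156,240 Ft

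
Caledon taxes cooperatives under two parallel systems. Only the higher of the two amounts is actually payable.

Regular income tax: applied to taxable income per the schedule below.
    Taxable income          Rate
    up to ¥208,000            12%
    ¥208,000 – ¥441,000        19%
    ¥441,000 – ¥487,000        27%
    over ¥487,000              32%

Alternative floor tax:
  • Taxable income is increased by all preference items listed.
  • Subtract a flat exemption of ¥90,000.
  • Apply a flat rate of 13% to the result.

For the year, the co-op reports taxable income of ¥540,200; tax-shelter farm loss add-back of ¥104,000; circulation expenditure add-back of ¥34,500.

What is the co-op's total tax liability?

¥98,674

Regular income tax:
  ¥208,000 × 12% = ¥24,960
  ¥233,000 × 19% = ¥44,270
  ¥46,000 × 27% = ¥12,420
  ¥53,200 × 32% = ¥17,024
  → ¥98,674

Alternative floor tax:
  Adjusted income: ¥540,200 + ¥104,000 + ¥34,500 = ¥678,700
  Less exemption ¥90,000 → base ¥588,700
  ¥588,700 × 13% = ¥76,531

¥98,674 > ¥76,531, so the regular income tax governs.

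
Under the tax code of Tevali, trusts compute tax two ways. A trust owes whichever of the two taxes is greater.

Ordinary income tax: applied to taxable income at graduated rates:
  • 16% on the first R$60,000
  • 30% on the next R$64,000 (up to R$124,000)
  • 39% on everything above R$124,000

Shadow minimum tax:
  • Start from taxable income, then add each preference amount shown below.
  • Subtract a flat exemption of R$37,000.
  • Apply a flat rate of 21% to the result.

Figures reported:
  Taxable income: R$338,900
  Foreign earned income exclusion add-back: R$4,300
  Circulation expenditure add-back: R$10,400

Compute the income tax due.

R$112,611

Shadow minimum tax:
  Adjusted income: R$338,900 + R$4,300 + R$10,400 = R$353,600
  Less exemption R$37,000 → base R$316,600
  R$316,600 × 21% = R$66,486

Ordinary income tax:
  R$60,000 × 16% = R$9,600
  R$64,000 × 30% = R$19,200
  R$214,900 × 39% = R$83,811
  → R$112,611

R$112,611 > R$66,486, so the ordinary income tax governs.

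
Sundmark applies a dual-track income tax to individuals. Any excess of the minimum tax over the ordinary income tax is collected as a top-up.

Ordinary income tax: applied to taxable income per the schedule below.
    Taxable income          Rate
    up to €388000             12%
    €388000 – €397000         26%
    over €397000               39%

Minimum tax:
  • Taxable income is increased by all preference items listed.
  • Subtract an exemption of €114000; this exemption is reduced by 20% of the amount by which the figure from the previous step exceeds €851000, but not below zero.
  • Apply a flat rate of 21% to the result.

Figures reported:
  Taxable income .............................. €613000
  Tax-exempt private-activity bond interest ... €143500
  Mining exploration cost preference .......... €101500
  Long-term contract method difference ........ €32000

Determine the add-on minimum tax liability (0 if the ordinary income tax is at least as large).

€31458

Minimum tax:
  Adjusted income: €613000 + €143500 + €101500 + €32000 = €890000
  Exemption: €114000 − 20% × (€890000 − €851000) = €114000 − €7800 = €106200
  Base: €890000 − €106200 = €783800
  €783800 × 21% = €164598

Ordinary income tax:
  €388000 × 12% = €46560
  €9000 × 26% = €2340
  €216000 × 39% = €84240
  → €133140

Excess of minimum tax over ordinary income tax: €164598 − €133140 = €31458.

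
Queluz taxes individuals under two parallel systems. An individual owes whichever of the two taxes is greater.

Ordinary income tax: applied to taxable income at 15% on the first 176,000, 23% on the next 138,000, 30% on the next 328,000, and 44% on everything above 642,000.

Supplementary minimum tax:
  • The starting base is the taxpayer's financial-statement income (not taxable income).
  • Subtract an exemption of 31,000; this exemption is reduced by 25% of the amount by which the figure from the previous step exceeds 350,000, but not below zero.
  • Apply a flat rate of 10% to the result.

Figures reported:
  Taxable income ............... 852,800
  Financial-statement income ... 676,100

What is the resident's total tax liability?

Ordinary income tax:
  176,000 × 15% = 26,400
  138,000 × 23% = 31,740
  328,000 × 30% = 98,400
  210,800 × 44% = 92,752
  → 249,292

Supplementary minimum tax:
  Base (financial-statement income): 676,100
  Exemption: 25% × (676,100 − 350,000) = 81,525 ≥ 31,000, so the exemption is fully phased out
  Base: 676,100 − 0 = 676,100
  676,100 × 10% = 67,610

249,292 > 67,610, so the ordinary income tax governs.

249,292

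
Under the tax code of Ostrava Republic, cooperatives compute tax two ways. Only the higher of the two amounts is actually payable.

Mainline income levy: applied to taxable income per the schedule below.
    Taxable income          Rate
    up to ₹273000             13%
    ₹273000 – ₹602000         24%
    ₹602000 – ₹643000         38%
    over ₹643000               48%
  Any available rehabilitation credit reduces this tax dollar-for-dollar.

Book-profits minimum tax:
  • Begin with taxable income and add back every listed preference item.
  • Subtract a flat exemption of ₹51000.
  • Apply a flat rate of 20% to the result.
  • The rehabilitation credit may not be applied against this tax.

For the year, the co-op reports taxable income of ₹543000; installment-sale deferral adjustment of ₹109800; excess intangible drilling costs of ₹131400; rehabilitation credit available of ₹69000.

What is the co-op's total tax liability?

₹146640

Book-profits minimum tax:
  Adjusted income: ₹543000 + ₹109800 + ₹131400 = ₹784200
  Less exemption ₹51000 → base ₹733200
  ₹733200 × 20% = ₹146640

Mainline income levy:
  ₹273000 × 13% = ₹35490
  ₹270000 × 24% = ₹64800
  → ₹100290
  Less rehabilitation credit ₹69000 → ₹31290

₹146640 > ₹31290, so the book-profits minimum tax is the binding amount.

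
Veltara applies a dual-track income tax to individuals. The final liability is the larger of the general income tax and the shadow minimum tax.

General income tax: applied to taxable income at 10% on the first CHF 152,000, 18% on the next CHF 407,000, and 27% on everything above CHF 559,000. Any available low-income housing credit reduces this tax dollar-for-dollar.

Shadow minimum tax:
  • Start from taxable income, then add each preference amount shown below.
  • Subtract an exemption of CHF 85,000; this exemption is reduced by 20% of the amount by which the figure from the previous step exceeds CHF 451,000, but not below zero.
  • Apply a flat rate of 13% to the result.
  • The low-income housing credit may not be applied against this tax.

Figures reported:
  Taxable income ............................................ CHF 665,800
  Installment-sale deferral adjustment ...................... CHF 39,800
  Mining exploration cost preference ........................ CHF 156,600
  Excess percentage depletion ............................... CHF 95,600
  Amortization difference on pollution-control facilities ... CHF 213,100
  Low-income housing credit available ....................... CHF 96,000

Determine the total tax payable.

Shadow minimum tax:
  Adjusted income: CHF 665,800 + CHF 39,800 + CHF 156,600 + CHF 95,600 + CHF 213,100 = CHF 1,170,900
  Exemption: 20% × (CHF 1,170,900 − CHF 451,000) = CHF 143,980 ≥ CHF 85,000, so the exemption is fully phased out
  Base: CHF 1,170,900 − CHF 0 = CHF 1,170,900
  CHF 1,170,900 × 13% = CHF 152,217

General income tax:
  CHF 152,000 × 10% = CHF 15,200
  CHF 407,000 × 18% = CHF 73,260
  CHF 106,800 × 27% = CHF 28,836
  → CHF 117,296
  Less low-income housing credit CHF 96,000 → CHF 21,296

CHF 152,217 > CHF 21,296, so the shadow minimum tax is the binding amount.

CHF 152,217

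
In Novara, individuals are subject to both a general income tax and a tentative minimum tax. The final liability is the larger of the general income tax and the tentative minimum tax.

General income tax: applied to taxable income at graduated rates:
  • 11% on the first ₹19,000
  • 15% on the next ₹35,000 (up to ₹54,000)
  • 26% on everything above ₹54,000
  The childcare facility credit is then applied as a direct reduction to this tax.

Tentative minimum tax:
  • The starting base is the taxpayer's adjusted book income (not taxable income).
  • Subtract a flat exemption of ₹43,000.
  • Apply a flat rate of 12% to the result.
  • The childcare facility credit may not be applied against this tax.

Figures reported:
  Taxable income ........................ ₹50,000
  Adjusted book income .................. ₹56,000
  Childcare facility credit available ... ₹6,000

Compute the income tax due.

₹1,560

General income tax:
  ₹19,000 × 11% = ₹2,090
  ₹31,000 × 15% = ₹4,650
  → ₹6,740
  Less childcare facility credit ₹6,000 → ₹740

Tentative minimum tax:
  Base (adjusted book income): ₹56,000
  Less exemption ₹43,000 → base ₹13,000
  ₹13,000 × 12% = ₹1,560

₹1,560 > ₹740, so the tentative minimum tax is the binding amount.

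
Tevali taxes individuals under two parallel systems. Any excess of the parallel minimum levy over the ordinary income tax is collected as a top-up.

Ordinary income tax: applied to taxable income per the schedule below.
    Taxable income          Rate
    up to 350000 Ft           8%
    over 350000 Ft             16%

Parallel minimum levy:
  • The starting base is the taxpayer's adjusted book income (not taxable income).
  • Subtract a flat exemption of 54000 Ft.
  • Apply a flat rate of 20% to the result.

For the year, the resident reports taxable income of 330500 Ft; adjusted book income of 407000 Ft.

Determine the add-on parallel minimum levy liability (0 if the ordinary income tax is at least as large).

Ordinary income tax:
  330500 Ft × 8% = 26440 Ft

Parallel minimum levy:
  Base (adjusted book income): 407000 Ft
  Less exemption 54000 Ft → base 353000 Ft
  353000 Ft × 20% = 70600 Ft

Excess of parallel minimum levy over ordinary income tax: 70600 Ft − 26440 Ft = 44160 Ft.

44160 Ft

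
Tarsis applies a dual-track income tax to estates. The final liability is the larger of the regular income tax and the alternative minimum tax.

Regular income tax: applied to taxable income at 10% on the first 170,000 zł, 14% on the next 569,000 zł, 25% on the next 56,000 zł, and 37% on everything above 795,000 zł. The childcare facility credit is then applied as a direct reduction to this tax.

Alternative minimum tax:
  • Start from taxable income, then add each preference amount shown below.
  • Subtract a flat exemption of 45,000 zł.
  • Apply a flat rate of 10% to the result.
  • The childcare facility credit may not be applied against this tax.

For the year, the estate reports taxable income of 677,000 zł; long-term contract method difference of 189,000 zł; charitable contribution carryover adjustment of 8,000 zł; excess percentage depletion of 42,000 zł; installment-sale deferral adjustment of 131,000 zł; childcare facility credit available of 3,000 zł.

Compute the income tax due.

100,200 zł

Alternative minimum tax:
  Adjusted income: 677,000 zł + 189,000 zł + 8,000 zł + 42,000 zł + 131,000 zł = 1,047,000 zł
  Less exemption 45,000 zł → base 1,002,000 zł
  1,002,000 zł × 10% = 100,200 zł

Regular income tax:
  170,000 zł × 10% = 17,000 zł
  507,000 zł × 14% = 70,980 zł
  → 87,980 zł
  Less childcare facility credit 3,000 zł → 84,980 zł

100,200 zł > 84,980 zł, so the alternative minimum tax is the binding amount.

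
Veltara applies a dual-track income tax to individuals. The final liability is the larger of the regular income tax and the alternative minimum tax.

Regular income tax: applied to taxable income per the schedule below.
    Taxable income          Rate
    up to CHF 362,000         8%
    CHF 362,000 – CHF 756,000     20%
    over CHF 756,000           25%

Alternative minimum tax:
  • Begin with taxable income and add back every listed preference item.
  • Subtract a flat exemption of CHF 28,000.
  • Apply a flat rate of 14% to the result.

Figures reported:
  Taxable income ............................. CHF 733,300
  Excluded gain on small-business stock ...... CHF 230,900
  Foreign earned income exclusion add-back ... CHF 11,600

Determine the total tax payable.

CHF 132,692

Regular income tax:
  CHF 362,000 × 8% = CHF 28,960
  CHF 371,300 × 20% = CHF 74,260
  → CHF 103,220

Alternative minimum tax:
  Adjusted income: CHF 733,300 + CHF 230,900 + CHF 11,600 = CHF 975,800
  Less exemption CHF 28,000 → base CHF 947,800
  CHF 947,800 × 14% = CHF 132,692

CHF 132,692 > CHF 103,220, so the alternative minimum tax is the binding amount.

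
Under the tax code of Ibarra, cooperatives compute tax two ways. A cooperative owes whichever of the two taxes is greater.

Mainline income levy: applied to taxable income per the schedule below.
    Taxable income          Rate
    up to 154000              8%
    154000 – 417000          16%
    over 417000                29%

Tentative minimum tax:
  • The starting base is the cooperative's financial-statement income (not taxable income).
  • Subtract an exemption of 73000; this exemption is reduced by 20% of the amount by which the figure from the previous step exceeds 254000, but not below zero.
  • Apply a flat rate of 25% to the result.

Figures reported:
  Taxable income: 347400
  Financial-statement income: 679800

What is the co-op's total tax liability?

Mainline income levy:
  154000 × 8% = 12320
  193400 × 16% = 30944
  → 43264

Tentative minimum tax:
  Base (financial-statement income): 679800
  Exemption: 20% × (679800 − 254000) = 85160 ≥ 73000, so the exemption is fully phased out
  Base: 679800 − 0 = 679800
  679800 × 25% = 169950

169950 > 43264, so the tentative minimum tax is the binding amount.

169950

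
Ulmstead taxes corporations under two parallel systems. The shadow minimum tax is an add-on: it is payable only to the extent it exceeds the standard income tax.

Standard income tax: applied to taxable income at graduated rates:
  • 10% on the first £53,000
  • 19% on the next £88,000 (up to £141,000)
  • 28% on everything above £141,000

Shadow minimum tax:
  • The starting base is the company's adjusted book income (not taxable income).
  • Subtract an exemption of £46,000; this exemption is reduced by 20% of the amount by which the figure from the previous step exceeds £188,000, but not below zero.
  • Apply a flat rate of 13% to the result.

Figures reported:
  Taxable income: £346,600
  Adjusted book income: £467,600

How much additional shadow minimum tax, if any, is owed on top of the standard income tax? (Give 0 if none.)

Shadow minimum tax:
  Base (adjusted book income): £467,600
  Exemption: 20% × (£467,600 − £188,000) = £55,920 ≥ £46,000, so the exemption is fully phased out
  Base: £467,600 − £0 = £467,600
  £467,600 × 13% = £60,788

Standard income tax:
  £53,000 × 10% = £5,300
  £88,000 × 19% = £16,720
  £205,600 × 28% = £57,568
  → £79,588

£60,788 ≤ £79,588, so no add-on is due.

£0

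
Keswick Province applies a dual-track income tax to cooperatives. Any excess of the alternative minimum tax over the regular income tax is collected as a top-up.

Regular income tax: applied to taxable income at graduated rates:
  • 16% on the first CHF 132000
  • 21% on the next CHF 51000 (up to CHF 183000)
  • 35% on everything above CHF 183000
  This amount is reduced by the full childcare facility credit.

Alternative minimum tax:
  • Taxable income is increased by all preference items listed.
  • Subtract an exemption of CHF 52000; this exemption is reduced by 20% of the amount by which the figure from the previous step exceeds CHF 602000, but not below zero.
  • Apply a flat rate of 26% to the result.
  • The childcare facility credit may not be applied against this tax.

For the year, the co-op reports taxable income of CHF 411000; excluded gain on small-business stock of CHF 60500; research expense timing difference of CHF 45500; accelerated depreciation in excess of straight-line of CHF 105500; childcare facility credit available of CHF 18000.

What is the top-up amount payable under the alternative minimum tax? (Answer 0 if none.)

Alternative minimum tax:
  Adjusted income: CHF 411000 + CHF 60500 + CHF 45500 + CHF 105500 = CHF 622500
  Exemption: CHF 52000 − 20% × (CHF 622500 − CHF 602000) = CHF 52000 − CHF 4100 = CHF 47900
  Base: CHF 622500 − CHF 47900 = CHF 574600
  CHF 574600 × 26% = CHF 149396

Regular income tax:
  CHF 132000 × 16% = CHF 21120
  CHF 51000 × 21% = CHF 10710
  CHF 228000 × 35% = CHF 79800
  → CHF 111630
  Less childcare facility credit CHF 18000 → CHF 93630

Excess of alternative minimum tax over regular income tax: CHF 149396 − CHF 93630 = CHF 55766.

CHF 55766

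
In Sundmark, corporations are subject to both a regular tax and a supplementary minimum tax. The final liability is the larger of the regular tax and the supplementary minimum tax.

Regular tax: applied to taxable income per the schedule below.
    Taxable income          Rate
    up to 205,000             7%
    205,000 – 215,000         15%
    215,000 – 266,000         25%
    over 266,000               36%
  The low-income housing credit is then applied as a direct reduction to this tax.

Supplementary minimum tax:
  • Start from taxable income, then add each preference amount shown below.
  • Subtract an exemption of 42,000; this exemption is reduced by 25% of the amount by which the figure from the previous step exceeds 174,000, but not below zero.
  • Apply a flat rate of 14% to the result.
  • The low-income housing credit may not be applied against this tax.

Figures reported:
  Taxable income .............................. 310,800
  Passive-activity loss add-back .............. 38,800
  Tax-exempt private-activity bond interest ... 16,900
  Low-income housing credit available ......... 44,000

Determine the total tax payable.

51,310

Regular tax:
  205,000 × 7% = 14,350
  10,000 × 15% = 1,500
  51,000 × 25% = 12,750
  44,800 × 36% = 16,128
  → 44,728
  Less low-income housing credit 44,000 → 728

Supplementary minimum tax:
  Adjusted income: 310,800 + 38,800 + 16,900 = 366,500
  Exemption: 25% × (366,500 − 174,000) = 48,125 ≥ 42,000, so the exemption is fully phased out
  Base: 366,500 − 0 = 366,500
  366,500 × 14% = 51,310

51,310 > 728, so the supplementary minimum tax is the binding amount.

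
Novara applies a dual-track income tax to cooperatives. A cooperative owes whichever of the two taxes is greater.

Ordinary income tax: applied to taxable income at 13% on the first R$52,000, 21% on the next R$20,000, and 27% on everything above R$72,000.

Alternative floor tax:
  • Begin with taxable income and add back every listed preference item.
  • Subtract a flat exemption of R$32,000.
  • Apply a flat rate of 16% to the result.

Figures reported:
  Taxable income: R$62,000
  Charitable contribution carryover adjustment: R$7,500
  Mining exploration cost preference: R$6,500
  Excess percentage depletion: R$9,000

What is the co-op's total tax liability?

R$8,860

Alternative floor tax:
  Adjusted income: R$62,000 + R$7,500 + R$6,500 + R$9,000 = R$85,000
  Less exemption R$32,000 → base R$53,000
  R$53,000 × 16% = R$8,480

Ordinary income tax:
  R$52,000 × 13% = R$6,760
  R$10,000 × 21% = R$2,100
  → R$8,860

R$8,860 > R$8,480, so the ordinary income tax governs.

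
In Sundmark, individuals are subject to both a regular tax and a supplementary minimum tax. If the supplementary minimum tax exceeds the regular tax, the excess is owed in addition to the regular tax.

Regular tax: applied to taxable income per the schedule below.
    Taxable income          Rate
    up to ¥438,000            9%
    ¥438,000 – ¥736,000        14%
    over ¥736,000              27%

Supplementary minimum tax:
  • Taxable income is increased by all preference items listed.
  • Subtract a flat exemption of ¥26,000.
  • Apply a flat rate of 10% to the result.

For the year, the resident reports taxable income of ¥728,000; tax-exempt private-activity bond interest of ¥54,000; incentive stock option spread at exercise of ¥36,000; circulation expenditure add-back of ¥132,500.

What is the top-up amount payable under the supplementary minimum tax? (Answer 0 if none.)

Regular tax:
  ¥438,000 × 9% = ¥39,420
  ¥290,000 × 14% = ¥40,600
  → ¥80,020

Supplementary minimum tax:
  Adjusted income: ¥728,000 + ¥54,000 + ¥36,000 + ¥132,500 = ¥950,500
  Less exemption ¥26,000 → base ¥924,500
  ¥924,500 × 10% = ¥92,450

Excess of supplementary minimum tax over regular tax: ¥92,450 − ¥80,020 = ¥12,430.

¥12,430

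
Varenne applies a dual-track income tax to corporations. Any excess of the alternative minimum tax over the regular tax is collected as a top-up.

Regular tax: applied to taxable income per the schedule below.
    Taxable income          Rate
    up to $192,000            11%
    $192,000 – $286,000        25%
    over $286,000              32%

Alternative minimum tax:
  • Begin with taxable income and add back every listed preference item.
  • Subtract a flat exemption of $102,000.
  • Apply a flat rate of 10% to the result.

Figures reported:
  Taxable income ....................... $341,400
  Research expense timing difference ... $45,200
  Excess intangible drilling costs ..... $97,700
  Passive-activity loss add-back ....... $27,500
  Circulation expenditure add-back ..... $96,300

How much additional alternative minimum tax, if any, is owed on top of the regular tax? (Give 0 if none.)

$0

Alternative minimum tax:
  Adjusted income: $341,400 + $45,200 + $97,700 + $27,500 + $96,300 = $608,100
  Less exemption $102,000 → base $506,100
  $506,100 × 10% = $50,610

Regular tax:
  $192,000 × 11% = $21,120
  $94,000 × 25% = $23,500
  $55,400 × 32% = $17,728
  → $62,348

$50,610 ≤ $62,348, so no add-on is due.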